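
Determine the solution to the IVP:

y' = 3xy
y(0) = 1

General solution: y = Ce^(3x²/2)
Applying IC y(0) = 1:
Particular solution: y = e^(3x²/2)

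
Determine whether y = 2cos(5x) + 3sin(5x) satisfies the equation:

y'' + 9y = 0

Verification:
y'' = -50cos(5x) - 75sin(5x)
y'' + 9y ≠ 0 (frequency mismatch: got 25 instead of 9)

No, it is not a solution.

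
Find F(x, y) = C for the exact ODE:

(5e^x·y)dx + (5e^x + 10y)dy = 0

Verify exactness: ∂M/∂y = ∂N/∂x ✓
Find F(x,y) such that ∂F/∂x = M, ∂F/∂y = N
Solution: 5e^x·y + 5y² = C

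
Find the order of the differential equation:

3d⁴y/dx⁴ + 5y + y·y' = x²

The order is 4 (highest derivative is of order 4).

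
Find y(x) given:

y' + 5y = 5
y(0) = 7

General solution: y = 1 + Ce^(-5x)
Applying y(0) = 7: C = 7 - 1 = 6
Particular solution: y = 1 + 6e^(-5x)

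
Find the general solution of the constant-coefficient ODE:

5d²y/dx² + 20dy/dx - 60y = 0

Characteristic equation: 5r² + 20r - 60 = 0
Divide by 5: r² + 4r - 12 = 0
Roots: r = 2, -6 (distinct real)
General solution: y = C₁e^(2x) + C₂e^(-6x)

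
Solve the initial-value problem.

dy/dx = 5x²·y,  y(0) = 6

General solution: y = Ce^(5x³/3)
Applying IC y(0) = 6:
Particular solution: y = 6e^(5x³/3)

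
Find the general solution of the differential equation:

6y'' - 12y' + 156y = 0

Characteristic equation: 6r² - 12r + 156 = 0
Divide by 6: r² - 2r + 26 = 0
Roots: r = 1 ± 5i (complex conjugates)
General solution: y = e^x(C₁cos(5x) + C₂sin(5x))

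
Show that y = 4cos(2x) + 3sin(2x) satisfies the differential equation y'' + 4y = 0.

Verification:
y'' = -16cos(2x) - 12sin(2x)
y'' + 4y = 0 ✓

Yes, it is a solution.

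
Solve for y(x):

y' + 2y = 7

Using integrating factor method:

General solution: y = 7/2 + Ce^(-2x)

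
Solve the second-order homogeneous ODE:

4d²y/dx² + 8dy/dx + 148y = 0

Characteristic equation: 4r² + 8r + 148 = 0
Divide by 4: r² + 2r + 37 = 0
Roots: r = -1 ± 6i (complex conjugates)
General solution: y = e^(-x)(C₁cos(6x) + C₂sin(6x))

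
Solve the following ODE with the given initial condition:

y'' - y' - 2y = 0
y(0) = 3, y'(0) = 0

General solution: y = C₁e^(2x) + C₂e^(-x)
Applying ICs: C₁ = 1, C₂ = 2
Particular solution: y = e^(2x) + 2e^(-x)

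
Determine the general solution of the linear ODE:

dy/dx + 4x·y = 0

Using integrating factor method:

General solution: y = Ce^(-2x^2)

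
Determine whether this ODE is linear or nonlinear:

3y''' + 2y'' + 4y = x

Linear (y and its derivatives appear to the first power only, no products of y terms)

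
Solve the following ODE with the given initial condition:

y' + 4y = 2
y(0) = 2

General solution: y = 1/2 + Ce^(-4x)
Applying y(0) = 2: C = 2 - 1/2 = 3/2
Particular solution: y = 1/2 + (3/2)e^(-4x)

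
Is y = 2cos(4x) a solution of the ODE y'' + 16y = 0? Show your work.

Verification:
y'' = -32cos(4x)
y'' + 16y = 0 ✓

Yes, it is a solution.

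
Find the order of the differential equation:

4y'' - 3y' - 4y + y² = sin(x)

The order is 2 (highest derivative is of order 2).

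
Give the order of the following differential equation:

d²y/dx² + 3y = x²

The order is 2 (highest derivative is of order 2).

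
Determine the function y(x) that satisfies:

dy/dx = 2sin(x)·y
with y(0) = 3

General solution: y = Ce^(-2cos(x))
Applying IC y(0) = 3:
Particular solution: y = 3e^(2(1-cos(x)))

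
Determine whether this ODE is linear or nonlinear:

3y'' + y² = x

Nonlinear (y² term)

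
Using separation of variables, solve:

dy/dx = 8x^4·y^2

Separating variables and integrating:
-1/y = 8x^5/5 + C

General solution: y^-1 = (-8/5)x^5 + C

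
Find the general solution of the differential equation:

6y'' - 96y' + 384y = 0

Characteristic equation: 6r² - 96r + 384 = 0
Divide by 6: r² - 16r + 64 = 0
Factored: (r - 8)² = 0
Repeated root: r = 8
General solution: y = (C₁ + C₂x)e^(8x)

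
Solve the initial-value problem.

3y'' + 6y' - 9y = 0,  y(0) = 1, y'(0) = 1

General solution: y = C₁e^x + C₂e^(-3x)
Applying ICs: C₁ = 1, C₂ = 0
Particular solution: y = e^x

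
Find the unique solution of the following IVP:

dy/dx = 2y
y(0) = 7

General solution: y = Ce^(2x)
Applying IC y(0) = 7:
Particular solution: y = 7e^(2x)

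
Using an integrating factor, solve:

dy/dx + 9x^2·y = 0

Using integrating factor method:

General solution: y = Ce^(-3x^3)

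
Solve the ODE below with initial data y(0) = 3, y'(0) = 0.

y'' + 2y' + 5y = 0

General solution: y = e^(-x)(C₁cos(2x) + C₂sin(2x))
Complex roots r = -1 ± 2i
Applying ICs: C₁ = 3, C₂ = 3/2
Particular solution: y = e^(-x)(3cos(2x) + (3/2)sin(2x))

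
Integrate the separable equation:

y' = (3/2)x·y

Separating variables and integrating:
ln|y| = 3x^2/4 + C

General solution: y = Ce^(3x^2/4)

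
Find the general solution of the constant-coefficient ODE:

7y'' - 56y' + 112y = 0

Characteristic equation: 7r² - 56r + 112 = 0
Divide by 7: r² - 8r + 16 = 0
Factored: (r - 4)² = 0
Repeated root: r = 4
General solution: y = (C₁ + C₂x)e^(4x)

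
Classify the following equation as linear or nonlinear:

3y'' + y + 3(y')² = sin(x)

Nonlinear ((y')² term)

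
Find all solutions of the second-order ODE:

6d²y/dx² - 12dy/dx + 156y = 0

Characteristic equation: 6r² - 12r + 156 = 0
Divide by 6: r² - 2r + 26 = 0
Roots: r = 1 ± 5i (complex conjugates)
General solution: y = e^x(C₁cos(5x) + C₂sin(5x))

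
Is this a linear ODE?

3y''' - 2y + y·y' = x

No. Nonlinear (product y·y')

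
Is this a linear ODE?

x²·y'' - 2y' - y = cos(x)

Yes. Linear (y and its derivatives appear to the first power only, no products of y terms)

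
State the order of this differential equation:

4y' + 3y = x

The order is 1 (highest derivative is of order 1).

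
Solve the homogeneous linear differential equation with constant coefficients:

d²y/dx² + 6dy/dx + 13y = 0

Characteristic equation: r² + 6r + 13 = 0
Roots: r = -3 ± 2i (complex conjugates)
General solution: y = e^(-3x)(C₁cos(2x) + C₂sin(2x))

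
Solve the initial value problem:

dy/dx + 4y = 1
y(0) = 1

General solution: y = 1/4 + Ce^(-4x)
Applying y(0) = 1: C = 1 - 1/4 = 3/4
Particular solution: y = 1/4 + (3/4)e^(-4x)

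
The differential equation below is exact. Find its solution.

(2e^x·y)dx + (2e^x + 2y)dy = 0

Verify exactness: ∂M/∂y = ∂N/∂x ✓
Find F(x,y) such that ∂F/∂x = M, ∂F/∂y = N
Solution: 2e^x·y + y² = C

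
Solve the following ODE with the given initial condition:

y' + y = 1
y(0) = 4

General solution: y = 1 + Ce^(-x)
Applying y(0) = 4: C = 4 - 1 = 3
Particular solution: y = 1 + 3e^(-x)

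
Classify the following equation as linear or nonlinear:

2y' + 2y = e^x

Linear (y and its derivatives appear to the first power only, no products of y terms)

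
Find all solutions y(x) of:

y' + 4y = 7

Using integrating factor method:

General solution: y = 7/4 + Ce^(-4x)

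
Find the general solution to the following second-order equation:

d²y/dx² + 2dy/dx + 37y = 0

Characteristic equation: r² + 2r + 37 = 0
Roots: r = -1 ± 6i (complex conjugates)
General solution: y = e^(-x)(C₁cos(6x) + C₂sin(6x))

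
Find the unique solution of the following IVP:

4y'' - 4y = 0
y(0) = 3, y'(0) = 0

General solution: y = C₁e^x + C₂e^(-x)
Applying ICs: C₁ = 3/2, C₂ = 3/2
Particular solution: y = (3/2)e^x + (3/2)e^(-x)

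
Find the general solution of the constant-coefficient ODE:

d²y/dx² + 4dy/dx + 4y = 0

Characteristic equation: r² + 4r + 4 = 0
Factored: (r + 2)² = 0
Repeated root: r = -2
General solution: y = (C₁ + C₂x)e^(-2x)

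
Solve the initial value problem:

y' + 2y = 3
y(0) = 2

General solution: y = 3/2 + Ce^(-2x)
Applying y(0) = 2: C = 2 - 3/2 = 1/2
Particular solution: y = 3/2 + (1/2)e^(-2x)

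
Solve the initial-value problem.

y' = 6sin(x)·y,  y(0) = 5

General solution: y = Ce^(-6cos(x))
Applying IC y(0) = 5:
Particular solution: y = 5e^(6(1-cos(x)))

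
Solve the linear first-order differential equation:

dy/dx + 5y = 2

Using integrating factor method:

General solution: y = 2/5 + Ce^(-5x)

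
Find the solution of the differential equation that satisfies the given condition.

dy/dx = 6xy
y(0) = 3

General solution: y = Ce^(3x²)
Applying IC y(0) = 3:
Particular solution: y = 3e^(3x²)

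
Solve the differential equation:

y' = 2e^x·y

Separating variables and integrating:
ln|y| = 2e^x + C

General solution: y = Ce^(2e^x)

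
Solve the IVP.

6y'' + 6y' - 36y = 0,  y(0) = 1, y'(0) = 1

General solution: y = C₁e^(2x) + C₂e^(-3x)
Applying ICs: C₁ = 4/5, C₂ = 1/5
Particular solution: y = (4/5)e^(2x) + (1/5)e^(-3x)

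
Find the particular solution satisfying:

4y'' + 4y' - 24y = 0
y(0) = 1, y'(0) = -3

General solution: y = C₁e^(2x) + C₂e^(-3x)
Applying ICs: C₁ = 0, C₂ = 1
Particular solution: y = e^(-3x)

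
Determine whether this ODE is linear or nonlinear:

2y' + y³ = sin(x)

Nonlinear (y³ term)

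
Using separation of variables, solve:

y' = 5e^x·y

Separating variables and integrating:
ln|y| = 5e^x + C

General solution: y = Ce^(5e^x)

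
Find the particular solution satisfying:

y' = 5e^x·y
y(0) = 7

General solution: y = Ce^(5e^x)
Applying IC y(0) = 7:
Particular solution: y = 7e^(5(e^x - 1))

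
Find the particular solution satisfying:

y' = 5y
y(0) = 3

General solution: y = Ce^(5x)
Applying IC y(0) = 3:
Particular solution: y = 3e^(5x)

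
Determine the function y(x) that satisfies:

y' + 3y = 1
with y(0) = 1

General solution: y = 1/3 + Ce^(-3x)
Applying y(0) = 1: C = 1 - 1/3 = 2/3
Particular solution: y = 1/3 + (2/3)e^(-3x)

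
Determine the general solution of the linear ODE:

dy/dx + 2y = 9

Using integrating factor method:

General solution: y = 9/2 + Ce^(-2x)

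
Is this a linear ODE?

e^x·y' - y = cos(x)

Yes. Linear (y and its derivatives appear to the first power only, no products of y terms)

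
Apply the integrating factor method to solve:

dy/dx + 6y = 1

Using integrating factor method:

General solution: y = 1/6 + Ce^(-6x)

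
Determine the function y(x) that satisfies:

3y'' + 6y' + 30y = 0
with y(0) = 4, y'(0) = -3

General solution: y = e^(-x)(C₁cos(3x) + C₂sin(3x))
Complex roots r = -1 ± 3i
Applying ICs: C₁ = 4, C₂ = 1/3
Particular solution: y = e^(-x)(4cos(3x) + (1/3)sin(3x))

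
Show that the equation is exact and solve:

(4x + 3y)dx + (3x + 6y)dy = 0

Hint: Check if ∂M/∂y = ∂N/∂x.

Verify exactness: ∂M/∂y = ∂N/∂x ✓
Find F(x,y) such that ∂F/∂x = M, ∂F/∂y = N
Solution: 2x² + 3xy + 3y² = C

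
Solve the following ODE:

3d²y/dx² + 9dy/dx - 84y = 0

Characteristic equation: 3r² + 9r - 84 = 0
Divide by 3: r² + 3r - 28 = 0
Roots: r = 4, -7 (distinct real)
General solution: y = C₁e^(4x) + C₂e^(-7x)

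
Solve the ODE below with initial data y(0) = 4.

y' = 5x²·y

General solution: y = Ce^(5x³/3)
Applying IC y(0) = 4:
Particular solution: y = 4e^(5x³/3)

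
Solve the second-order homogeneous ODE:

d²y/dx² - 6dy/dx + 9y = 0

Characteristic equation: r² - 6r + 9 = 0
Factored: (r - 3)² = 0
Repeated root: r = 3
General solution: y = (C₁ + C₂x)e^(3x)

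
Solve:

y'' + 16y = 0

Characteristic equation: r² + 16 = 0
Roots: r = ±4i (complex conjugates)
General solution: y = C₁cos(4x) + C₂sin(4x)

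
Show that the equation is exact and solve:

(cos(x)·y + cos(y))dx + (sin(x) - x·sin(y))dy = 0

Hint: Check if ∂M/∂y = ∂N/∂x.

Verify exactness: ∂M/∂y = ∂N/∂x ✓
Find F(x,y) such that ∂F/∂x = M, ∂F/∂y = N
Solution: sin(x)·y + x·cos(y) = C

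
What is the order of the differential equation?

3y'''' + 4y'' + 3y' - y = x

The order is 4 (highest derivative is of order 4).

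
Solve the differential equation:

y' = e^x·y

Separating variables and integrating:
ln|y| = e^x + C

General solution: y = Ce^(e^x)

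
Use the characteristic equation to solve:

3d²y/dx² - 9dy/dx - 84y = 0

Characteristic equation: 3r² - 9r - 84 = 0
Divide by 3: r² - 3r - 28 = 0
Roots: r = 7, -4 (distinct real)
General solution: y = C₁e^(7x) + C₂e^(-4x)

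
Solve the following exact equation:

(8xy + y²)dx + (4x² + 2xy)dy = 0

Verify exactness: ∂M/∂y = ∂N/∂x ✓
Find F(x,y) such that ∂F/∂x = M, ∂F/∂y = N
Solution: 4x²y + xy² = C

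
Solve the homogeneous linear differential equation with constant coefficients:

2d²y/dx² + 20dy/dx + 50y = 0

Characteristic equation: 2r² + 20r + 50 = 0
Divide by 2: r² + 10r + 25 = 0
Factored: (r + 5)² = 0
Repeated root: r = -5
General solution: y = (C₁ + C₂x)e^(-5x)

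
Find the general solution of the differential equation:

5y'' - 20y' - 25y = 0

Characteristic equation: 5r² - 20r - 25 = 0
Divide by 5: r² - 4r - 5 = 0
Roots: r = 5, -1 (distinct real)
General solution: y = C₁e^(5x) + C₂e^(-x)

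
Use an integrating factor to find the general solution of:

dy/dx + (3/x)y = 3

Using integrating factor method:

General solution: y = (3/4)x + Cx^(-3)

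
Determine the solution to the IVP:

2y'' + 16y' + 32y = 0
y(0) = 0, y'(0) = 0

General solution: y = (C₁ + C₂x)e^(-4x)
Repeated root r = -4
Applying ICs: C₁ = 0, C₂ = 0
Particular solution: y = 0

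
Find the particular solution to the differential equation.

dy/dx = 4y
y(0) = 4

General solution: y = Ce^(4x)
Applying IC y(0) = 4:
Particular solution: y = 4e^(4x)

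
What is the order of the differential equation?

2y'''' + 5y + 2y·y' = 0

The order is 4 (highest derivative is of order 4).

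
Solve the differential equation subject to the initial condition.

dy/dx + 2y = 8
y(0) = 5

General solution: y = 4 + Ce^(-2x)
Applying y(0) = 5: C = 5 - 4 = 1
Particular solution: y = 4 + e^(-2x)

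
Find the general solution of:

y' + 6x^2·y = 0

Using integrating factor method:

General solution: y = Ce^(-2x^3)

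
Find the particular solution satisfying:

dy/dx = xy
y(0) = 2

General solution: y = Ce^(x²/2)
Applying IC y(0) = 2:
Particular solution: y = 2e^(x²/2)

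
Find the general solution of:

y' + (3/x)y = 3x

Using integrating factor method:

General solution: y = (3/5)x^2 + Cx^(-3)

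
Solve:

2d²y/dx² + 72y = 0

Characteristic equation: 2r² + 72 = 0
Divide by 2: r² + 36 = 0
Roots: r = ±6i (complex conjugates)
General solution: y = C₁cos(6x) + C₂sin(6x)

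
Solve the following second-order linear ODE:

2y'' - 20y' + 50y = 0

Characteristic equation: 2r² - 20r + 50 = 0
Divide by 2: r² - 10r + 25 = 0
Factored: (r - 5)² = 0
Repeated root: r = 5
General solution: y = (C₁ + C₂x)e^(5x)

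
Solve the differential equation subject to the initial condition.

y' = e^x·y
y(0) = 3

General solution: y = Ce^(e^x)
Applying IC y(0) = 3:
Particular solution: y = 3e^(e^x - 1)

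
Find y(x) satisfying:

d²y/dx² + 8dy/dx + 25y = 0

Characteristic equation: r² + 8r + 25 = 0
Roots: r = -4 ± 3i (complex conjugates)
General solution: y = e^(-4x)(C₁cos(3x) + C₂sin(3x))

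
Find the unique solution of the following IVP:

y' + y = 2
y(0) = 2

General solution: y = 2 + Ce^(-x)
Applying y(0) = 2: C = 2 - 2 = 0
Particular solution: y = 2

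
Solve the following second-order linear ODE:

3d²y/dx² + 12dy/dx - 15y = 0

Characteristic equation: 3r² + 12r - 15 = 0
Divide by 3: r² + 4r - 5 = 0
Roots: r = 1, -5 (distinct real)
General solution: y = C₁e^x + C₂e^(-5x)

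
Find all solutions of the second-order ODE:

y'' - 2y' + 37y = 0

Characteristic equation: r² - 2r + 37 = 0
Roots: r = 1 ± 6i (complex conjugates)
General solution: y = e^x(C₁cos(6x) + C₂sin(6x))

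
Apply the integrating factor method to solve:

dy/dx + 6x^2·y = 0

Using integrating factor method:

General solution: y = Ce^(-2x^3)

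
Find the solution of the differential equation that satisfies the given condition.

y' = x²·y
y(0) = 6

General solution: y = Ce^(x³/3)
Applying IC y(0) = 6:
Particular solution: y = 6e^(x³/3)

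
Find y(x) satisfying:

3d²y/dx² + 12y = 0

Characteristic equation: 3r² + 12 = 0
Divide by 3: r² + 4 = 0
Roots: r = ±2i (complex conjugates)
General solution: y = C₁cos(2x) + C₂sin(2x)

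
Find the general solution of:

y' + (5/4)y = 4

Using integrating factor method:

General solution: y = 16/5 + Ce^(-5x/4)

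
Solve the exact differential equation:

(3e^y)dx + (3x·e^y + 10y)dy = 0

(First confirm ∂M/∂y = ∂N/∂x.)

Verify exactness: ∂M/∂y = ∂N/∂x ✓
Find F(x,y) such that ∂F/∂x = M, ∂F/∂y = N
Solution: 3x·e^y + 5y² = C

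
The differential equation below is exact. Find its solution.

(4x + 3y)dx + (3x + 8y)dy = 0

Verify exactness: ∂M/∂y = ∂N/∂x ✓
Find F(x,y) such that ∂F/∂x = M, ∂F/∂y = N
Solution: 2x² + 3xy + 4y² = C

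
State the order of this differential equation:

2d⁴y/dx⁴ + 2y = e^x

The order is 4 (highest derivative is of order 4).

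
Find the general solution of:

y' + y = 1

Using integrating factor method:

General solution: y = 1 + Ce^(-x)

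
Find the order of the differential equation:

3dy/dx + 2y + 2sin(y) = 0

The order is 1 (highest derivative is of order 1).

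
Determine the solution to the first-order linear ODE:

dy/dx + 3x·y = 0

Using integrating factor method:

General solution: y = Ce^(-3x^2/2)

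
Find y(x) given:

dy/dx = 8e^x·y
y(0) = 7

General solution: y = Ce^(8e^x)
Applying IC y(0) = 7:
Particular solution: y = 7e^(8(e^x - 1))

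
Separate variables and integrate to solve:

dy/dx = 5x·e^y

Separating variables and integrating:
-e^(-y) = 5x²/2 + C

General solution: y = -ln(C - 5x²/2)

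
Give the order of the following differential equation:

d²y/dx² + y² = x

The order is 2 (highest derivative is of order 2).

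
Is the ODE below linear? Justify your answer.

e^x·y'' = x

Yes. Linear (y and its derivatives appear to the first power only, no products of y terms)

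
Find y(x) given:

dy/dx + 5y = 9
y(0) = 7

General solution: y = 9/5 + Ce^(-5x)
Applying y(0) = 7: C = 7 - 9/5 = 26/5
Particular solution: y = 9/5 + (26/5)e^(-5x)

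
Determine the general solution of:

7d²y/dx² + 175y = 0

Characteristic equation: 7r² + 175 = 0
Divide by 7: r² + 25 = 0
Roots: r = ±5i (complex conjugates)
General solution: y = C₁cos(5x) + C₂sin(5x)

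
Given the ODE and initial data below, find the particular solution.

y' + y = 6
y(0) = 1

General solution: y = 6 + Ce^(-x)
Applying y(0) = 1: C = 1 - 6 = -5
Particular solution: y = 6 - 5e^(-x)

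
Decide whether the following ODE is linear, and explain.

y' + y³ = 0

Nonlinear (y³ term)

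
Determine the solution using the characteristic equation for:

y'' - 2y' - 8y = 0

Characteristic equation: r² - 2r - 8 = 0
Roots: r = 4, -2 (distinct real)
General solution: y = C₁e^(4x) + C₂e^(-2x)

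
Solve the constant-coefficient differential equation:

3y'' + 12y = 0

Characteristic equation: 3r² + 12 = 0
Divide by 3: r² + 4 = 0
Roots: r = ±2i (complex conjugates)
General solution: y = C₁cos(2x) + C₂sin(2x)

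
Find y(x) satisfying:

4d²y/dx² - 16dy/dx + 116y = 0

Characteristic equation: 4r² - 16r + 116 = 0
Divide by 4: r² - 4r + 29 = 0
Roots: r = 2 ± 5i (complex conjugates)
General solution: y = e^(2x)(C₁cos(5x) + C₂sin(5x))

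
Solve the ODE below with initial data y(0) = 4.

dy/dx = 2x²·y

General solution: y = Ce^(2x³/3)
Applying IC y(0) = 4:
Particular solution: y = 4e^(2x³/3)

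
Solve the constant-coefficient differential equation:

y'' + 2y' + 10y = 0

Characteristic equation: r² + 2r + 10 = 0
Roots: r = -1 ± 3i (complex conjugates)
General solution: y = e^(-x)(C₁cos(3x) + C₂sin(3x))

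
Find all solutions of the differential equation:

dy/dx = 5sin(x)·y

Separating variables and integrating:
ln|y| = -5cos(x) + C

General solution: y = Ce^(-5cos(x))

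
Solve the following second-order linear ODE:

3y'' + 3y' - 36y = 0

Characteristic equation: 3r² + 3r - 36 = 0
Divide by 3: r² + r - 12 = 0
Roots: r = 3, -4 (distinct real)
General solution: y = C₁e^(3x) + C₂e^(-4x)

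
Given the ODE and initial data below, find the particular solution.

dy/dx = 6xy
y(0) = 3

General solution: y = Ce^(3x²)
Applying IC y(0) = 3:
Particular solution: y = 3e^(3x²)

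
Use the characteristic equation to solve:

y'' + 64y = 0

Characteristic equation: r² + 64 = 0
Roots: r = ±8i (complex conjugates)
General solution: y = C₁cos(8x) + C₂sin(8x)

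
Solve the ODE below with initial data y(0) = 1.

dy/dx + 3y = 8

General solution: y = 8/3 + Ce^(-3x)
Applying y(0) = 1: C = 1 - 8/3 = -5/3
Particular solution: y = 8/3 - (5/3)e^(-3x)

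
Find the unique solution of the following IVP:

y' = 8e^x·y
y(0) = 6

General solution: y = Ce^(8e^x)
Applying IC y(0) = 6:
Particular solution: y = 6e^(8(e^x - 1))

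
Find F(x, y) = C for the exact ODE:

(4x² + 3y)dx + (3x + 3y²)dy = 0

Verify exactness: ∂M/∂y = ∂N/∂x ✓
Find F(x,y) such that ∂F/∂x = M, ∂F/∂y = N
Solution: 4x³/3 + 3xy + y³ = C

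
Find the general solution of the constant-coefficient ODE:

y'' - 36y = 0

Characteristic equation: r² - 36 = 0
Roots: r = 6, -6 (distinct real)
General solution: y = C₁e^(6x) + C₂e^(-6x)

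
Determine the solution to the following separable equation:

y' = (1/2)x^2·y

Separating variables and integrating:
ln|y| = x^3/6 + C

General solution: y = Ce^(x^3/6)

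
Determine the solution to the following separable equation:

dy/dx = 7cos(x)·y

Separating variables and integrating:
ln|y| = 7sin(x) + C

General solution: y = Ce^(7sin(x))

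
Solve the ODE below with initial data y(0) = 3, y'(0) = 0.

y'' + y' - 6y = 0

General solution: y = C₁e^(2x) + C₂e^(-3x)
Applying ICs: C₁ = 9/5, C₂ = 6/5
Particular solution: y = (9/5)e^(2x) + (6/5)e^(-3x)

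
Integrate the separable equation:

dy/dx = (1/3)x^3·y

Separating variables and integrating:
ln|y| = x^4/12 + C

General solution: y = Ce^(x^4/12)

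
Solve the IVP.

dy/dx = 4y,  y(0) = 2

General solution: y = Ce^(4x)
Applying IC y(0) = 2:
Particular solution: y = 2e^(4x)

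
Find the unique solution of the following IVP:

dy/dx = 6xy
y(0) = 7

General solution: y = Ce^(3x²)
Applying IC y(0) = 7:
Particular solution: y = 7e^(3x²)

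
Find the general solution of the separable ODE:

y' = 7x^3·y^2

Separating variables and integrating:
-1/y = 7x^4/4 + C

General solution: y^-1 = (-7/4)x^4 + C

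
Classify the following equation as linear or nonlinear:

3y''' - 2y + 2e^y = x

Nonlinear (e^y is nonlinear in y)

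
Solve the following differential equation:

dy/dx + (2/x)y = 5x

Using integrating factor method:

General solution: y = (5/4)x^2 + Cx^(-2)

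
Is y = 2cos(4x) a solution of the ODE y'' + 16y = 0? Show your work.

Verification:
y'' = -32cos(4x)
y'' + 16y = 0 ✓

Yes, it is a solution.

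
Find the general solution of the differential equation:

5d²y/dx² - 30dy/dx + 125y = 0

Characteristic equation: 5r² - 30r + 125 = 0
Divide by 5: r² - 6r + 25 = 0
Roots: r = 3 ± 4i (complex conjugates)
General solution: y = e^(3x)(C₁cos(4x) + C₂sin(4x))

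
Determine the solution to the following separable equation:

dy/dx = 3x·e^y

Separating variables and integrating:
-e^(-y) = 3x²/2 + C

General solution: y = -ln(C - 3x²/2)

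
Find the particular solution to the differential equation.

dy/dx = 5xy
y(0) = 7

General solution: y = Ce^(5x²/2)
Applying IC y(0) = 7:
Particular solution: y = 7e^(5x²/2)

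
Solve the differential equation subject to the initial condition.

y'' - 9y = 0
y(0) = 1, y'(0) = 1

General solution: y = C₁e^(3x) + C₂e^(-3x)
Applying ICs: C₁ = 2/3, C₂ = 1/3
Particular solution: y = (2/3)e^(3x) + (1/3)e^(-3x)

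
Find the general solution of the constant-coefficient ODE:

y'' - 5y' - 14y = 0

Characteristic equation: r² - 5r - 14 = 0
Roots: r = 7, -2 (distinct real)
General solution: y = C₁e^(7x) + C₂e^(-2x)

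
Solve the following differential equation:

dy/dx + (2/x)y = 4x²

Using integrating factor method:

General solution: y = (4/5)x^3 + Cx^(-2)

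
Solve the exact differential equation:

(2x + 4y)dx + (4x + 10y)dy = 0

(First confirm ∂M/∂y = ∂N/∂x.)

Verify exactness: ∂M/∂y = ∂N/∂x ✓
Find F(x,y) such that ∂F/∂x = M, ∂F/∂y = N
Solution: x² + 4xy + 5y² = C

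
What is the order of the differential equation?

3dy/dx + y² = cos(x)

The order is 1 (highest derivative is of order 1).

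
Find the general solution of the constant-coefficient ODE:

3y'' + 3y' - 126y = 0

Characteristic equation: 3r² + 3r - 126 = 0
Divide by 3: r² + r - 42 = 0
Roots: r = 6, -7 (distinct real)
General solution: y = C₁e^(6x) + C₂e^(-7x)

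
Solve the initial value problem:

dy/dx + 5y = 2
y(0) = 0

General solution: y = 2/5 + Ce^(-5x)
Applying y(0) = 0: C = 0 - 2/5 = -2/5
Particular solution: y = 2/5 - (2/5)e^(-5x)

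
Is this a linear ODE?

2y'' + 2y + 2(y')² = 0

No. Nonlinear ((y')² term)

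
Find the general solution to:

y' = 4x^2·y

Separating variables and integrating:
ln|y| = 4x^3/3 + C

General solution: y = Ce^(4x^3/3)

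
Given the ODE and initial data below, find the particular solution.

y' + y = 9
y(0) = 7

General solution: y = 9 + Ce^(-x)
Applying y(0) = 7: C = 7 - 9 = -2
Particular solution: y = 9 - 2e^(-x)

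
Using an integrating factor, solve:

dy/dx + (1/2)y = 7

Using integrating factor method:

General solution: y = 14 + Ce^(-x/2)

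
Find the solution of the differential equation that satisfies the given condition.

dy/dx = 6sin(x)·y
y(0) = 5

General solution: y = Ce^(-6cos(x))
Applying IC y(0) = 5:
Particular solution: y = 5e^(6(1-cos(x)))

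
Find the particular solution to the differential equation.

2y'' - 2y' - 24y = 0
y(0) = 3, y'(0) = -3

General solution: y = C₁e^(4x) + C₂e^(-3x)
Applying ICs: C₁ = 6/7, C₂ = 15/7
Particular solution: y = (6/7)e^(4x) + (15/7)e^(-3x)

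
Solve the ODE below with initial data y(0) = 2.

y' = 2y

General solution: y = Ce^(2x)
Applying IC y(0) = 2:
Particular solution: y = 2e^(2x)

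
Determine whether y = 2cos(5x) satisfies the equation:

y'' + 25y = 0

Verification:
y'' = -50cos(5x)
y'' + 25y = 0 ✓

Yes, it is a solution.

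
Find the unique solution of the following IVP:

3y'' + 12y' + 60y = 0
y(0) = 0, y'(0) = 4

General solution: y = e^(-2x)(C₁cos(4x) + C₂sin(4x))
Complex roots r = -2 ± 4i
Applying ICs: C₁ = 0, C₂ = 1
Particular solution: y = e^(-2x)(sin(4x))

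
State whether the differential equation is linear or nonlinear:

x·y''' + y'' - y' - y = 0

Linear (y and its derivatives appear to the first power only, no products of y terms)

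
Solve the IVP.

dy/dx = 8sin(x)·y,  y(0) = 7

General solution: y = Ce^(-8cos(x))
Applying IC y(0) = 7:
Particular solution: y = 7e^(8(1-cos(x)))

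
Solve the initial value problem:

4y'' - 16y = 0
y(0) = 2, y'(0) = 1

General solution: y = C₁e^(2x) + C₂e^(-2x)
Applying ICs: C₁ = 5/4, C₂ = 3/4
Particular solution: y = (5/4)e^(2x) + (3/4)e^(-2x)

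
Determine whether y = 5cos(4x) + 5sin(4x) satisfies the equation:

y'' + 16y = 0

Verification:
y'' = -80cos(4x) - 80sin(4x)
y'' + 16y = 0 ✓

Yes, it is a solution.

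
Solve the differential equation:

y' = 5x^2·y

Separating variables and integrating:
ln|y| = 5x^3/3 + C

General solution: y = Ce^(5x^3/3)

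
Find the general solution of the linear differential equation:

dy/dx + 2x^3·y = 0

Using integrating factor method:

General solution: y = Ce^(-x^4/2)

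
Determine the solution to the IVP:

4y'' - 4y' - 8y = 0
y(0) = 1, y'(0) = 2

General solution: y = C₁e^(2x) + C₂e^(-x)
Applying ICs: C₁ = 1, C₂ = 0
Particular solution: y = e^(2x)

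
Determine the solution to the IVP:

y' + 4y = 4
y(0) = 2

General solution: y = 1 + Ce^(-4x)
Applying y(0) = 2: C = 2 - 1 = 1
Particular solution: y = 1 + e^(-4x)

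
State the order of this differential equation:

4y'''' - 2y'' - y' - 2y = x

The order is 4 (highest derivative is of order 4).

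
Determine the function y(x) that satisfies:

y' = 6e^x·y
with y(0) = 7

General solution: y = Ce^(6e^x)
Applying IC y(0) = 7:
Particular solution: y = 7e^(6(e^x - 1))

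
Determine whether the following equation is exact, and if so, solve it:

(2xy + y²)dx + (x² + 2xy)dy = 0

Verify exactness: ∂M/∂y = ∂N/∂x ✓
Find F(x,y) such that ∂F/∂x = M, ∂F/∂y = N
Solution: x²y + xy² = C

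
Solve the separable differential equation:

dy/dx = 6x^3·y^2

Separating variables and integrating:
-1/y = 3x^4/2 + C

General solution: y^-1 = (-3/2)x^4 + C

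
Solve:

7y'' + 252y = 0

Characteristic equation: 7r² + 252 = 0
Divide by 7: r² + 36 = 0
Roots: r = ±6i (complex conjugates)
General solution: y = C₁cos(6x) + C₂sin(6x)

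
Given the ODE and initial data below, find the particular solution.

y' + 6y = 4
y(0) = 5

General solution: y = 2/3 + Ce^(-6x)
Applying y(0) = 5: C = 5 - 2/3 = 13/3
Particular solution: y = 2/3 + (13/3)e^(-6x)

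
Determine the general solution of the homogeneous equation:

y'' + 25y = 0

Characteristic equation: r² + 25 = 0
Roots: r = ±5i (complex conjugates)
General solution: y = C₁cos(5x) + C₂sin(5x)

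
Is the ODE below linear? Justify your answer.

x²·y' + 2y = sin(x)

Yes. Linear (y and its derivatives appear to the first power only, no products of y terms)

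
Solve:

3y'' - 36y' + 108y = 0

Characteristic equation: 3r² - 36r + 108 = 0
Divide by 3: r² - 12r + 36 = 0
Factored: (r - 6)² = 0
Repeated root: r = 6
General solution: y = (C₁ + C₂x)e^(6x)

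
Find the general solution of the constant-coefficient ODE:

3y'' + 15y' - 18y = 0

Characteristic equation: 3r² + 15r - 18 = 0
Divide by 3: r² + 5r - 6 = 0
Roots: r = 1, -6 (distinct real)
General solution: y = C₁e^x + C₂e^(-6x)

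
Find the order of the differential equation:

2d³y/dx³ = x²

The order is 3 (highest derivative is of order 3).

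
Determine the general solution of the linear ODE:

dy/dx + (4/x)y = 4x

Using integrating factor method:

General solution: y = (2/3)x^2 + Cx^(-4)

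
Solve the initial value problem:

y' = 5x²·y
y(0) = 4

General solution: y = Ce^(5x³/3)
Applying IC y(0) = 4:
Particular solution: y = 4e^(5x³/3)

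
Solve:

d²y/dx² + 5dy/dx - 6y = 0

Characteristic equation: r² + 5r - 6 = 0
Roots: r = 1, -6 (distinct real)
General solution: y = C₁e^x + C₂e^(-6x)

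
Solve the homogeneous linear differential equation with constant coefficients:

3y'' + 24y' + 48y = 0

Characteristic equation: 3r² + 24r + 48 = 0
Divide by 3: r² + 8r + 16 = 0
Factored: (r + 4)² = 0
Repeated root: r = -4
General solution: y = (C₁ + C₂x)e^(-4x)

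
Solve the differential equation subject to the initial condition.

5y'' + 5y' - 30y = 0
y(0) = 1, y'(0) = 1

General solution: y = C₁e^(2x) + C₂e^(-3x)
Applying ICs: C₁ = 4/5, C₂ = 1/5
Particular solution: y = (4/5)e^(2x) + (1/5)e^(-3x)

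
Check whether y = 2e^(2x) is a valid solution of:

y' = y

Verification:
y = 2e^(2x)
y' = 4e^(2x)
But y = 2e^(2x)
y' ≠ y — the derivative does not match

No, it is not a solution.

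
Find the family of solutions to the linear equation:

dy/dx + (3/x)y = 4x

Using integrating factor method:

General solution: y = (4/5)x^2 + Cx^(-3)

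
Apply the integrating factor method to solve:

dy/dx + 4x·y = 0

Using integrating factor method:

General solution: y = Ce^(-2x^2)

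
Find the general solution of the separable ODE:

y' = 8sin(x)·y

Separating variables and integrating:
ln|y| = -8cos(x) + C

General solution: y = Ce^(-8cos(x))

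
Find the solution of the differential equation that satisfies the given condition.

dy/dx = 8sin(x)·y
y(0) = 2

General solution: y = Ce^(-8cos(x))
Applying IC y(0) = 2:
Particular solution: y = 2e^(8(1-cos(x)))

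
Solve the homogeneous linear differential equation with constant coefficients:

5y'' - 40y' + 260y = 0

Characteristic equation: 5r² - 40r + 260 = 0
Divide by 5: r² - 8r + 52 = 0
Roots: r = 4 ± 6i (complex conjugates)
General solution: y = e^(4x)(C₁cos(6x) + C₂sin(6x))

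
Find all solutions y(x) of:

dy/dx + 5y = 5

Using integrating factor method:

General solution: y = 1 + Ce^(-5x)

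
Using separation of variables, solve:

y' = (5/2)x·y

Separating variables and integrating:
ln|y| = 5x^2/4 + C

General solution: y = Ce^(5x^2/4)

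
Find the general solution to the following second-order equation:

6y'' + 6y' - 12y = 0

Characteristic equation: 6r² + 6r - 12 = 0
Divide by 6: r² + r - 2 = 0
Roots: r = 1, -2 (distinct real)
General solution: y = C₁e^x + C₂e^(-2x)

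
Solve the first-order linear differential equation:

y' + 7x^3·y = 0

Using integrating factor method:

General solution: y = Ce^(-7x^4/4)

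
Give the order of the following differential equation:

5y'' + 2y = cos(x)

The order is 2 (highest derivative is of order 2).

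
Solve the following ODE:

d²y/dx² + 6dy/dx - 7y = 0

Characteristic equation: r² + 6r - 7 = 0
Roots: r = 1, -7 (distinct real)
General solution: y = C₁e^x + C₂e^(-7x)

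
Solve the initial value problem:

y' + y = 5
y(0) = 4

General solution: y = 5 + Ce^(-x)
Applying y(0) = 4: C = 4 - 5 = -1
Particular solution: y = 5 - e^(-x)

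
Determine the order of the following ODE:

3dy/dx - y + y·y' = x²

The order is 1 (highest derivative is of order 1).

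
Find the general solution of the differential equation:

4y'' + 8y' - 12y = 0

Characteristic equation: 4r² + 8r - 12 = 0
Divide by 4: r² + 2r - 3 = 0
Roots: r = 1, -3 (distinct real)
General solution: y = C₁e^x + C₂e^(-3x)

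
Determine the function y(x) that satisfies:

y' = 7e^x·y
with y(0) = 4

General solution: y = Ce^(7e^x)
Applying IC y(0) = 4:
Particular solution: y = 4e^(7(e^x - 1))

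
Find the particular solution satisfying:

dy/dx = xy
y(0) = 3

General solution: y = Ce^(x²/2)
Applying IC y(0) = 3:
Particular solution: y = 3e^(x²/2)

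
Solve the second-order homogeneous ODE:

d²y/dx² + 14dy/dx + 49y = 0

Characteristic equation: r² + 14r + 49 = 0
Factored: (r + 7)² = 0
Repeated root: r = -7
General solution: y = (C₁ + C₂x)e^(-7x)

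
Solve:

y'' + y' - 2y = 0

Characteristic equation: r² + r - 2 = 0
Roots: r = 1, -2 (distinct real)
General solution: y = C₁e^x + C₂e^(-2x)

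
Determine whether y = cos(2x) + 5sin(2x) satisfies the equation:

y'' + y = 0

Verification:
y'' = -4cos(2x) - 20sin(2x)
y'' + y ≠ 0 (frequency mismatch: got 4 instead of 1)

No, it is not a solution.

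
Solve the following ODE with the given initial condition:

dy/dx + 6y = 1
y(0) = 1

General solution: y = 1/6 + Ce^(-6x)
Applying y(0) = 1: C = 1 - 1/6 = 5/6
Particular solution: y = 1/6 + (5/6)e^(-6x)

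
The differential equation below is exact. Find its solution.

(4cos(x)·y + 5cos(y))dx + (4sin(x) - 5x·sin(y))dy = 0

Verify exactness: ∂M/∂y = ∂N/∂x ✓
Find F(x,y) such that ∂F/∂x = M, ∂F/∂y = N
Solution: 4sin(x)·y + 5x·cos(y) = C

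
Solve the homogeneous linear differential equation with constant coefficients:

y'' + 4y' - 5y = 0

Characteristic equation: r² + 4r - 5 = 0
Roots: r = 1, -5 (distinct real)
General solution: y = C₁e^x + C₂e^(-5x)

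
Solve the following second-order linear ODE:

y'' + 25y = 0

Characteristic equation: r² + 25 = 0
Roots: r = ±5i (complex conjugates)
General solution: y = C₁cos(5x) + C₂sin(5x)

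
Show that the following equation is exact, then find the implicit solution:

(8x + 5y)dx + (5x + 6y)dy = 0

Verify exactness: ∂M/∂y = ∂N/∂x ✓
Find F(x,y) such that ∂F/∂x = M, ∂F/∂y = N
Solution: 4x² + 5xy + 3y² = C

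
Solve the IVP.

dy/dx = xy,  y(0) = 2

General solution: y = Ce^(x²/2)
Applying IC y(0) = 2:
Particular solution: y = 2e^(x²/2)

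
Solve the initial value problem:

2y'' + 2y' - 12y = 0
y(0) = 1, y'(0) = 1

General solution: y = C₁e^(2x) + C₂e^(-3x)
Applying ICs: C₁ = 4/5, C₂ = 1/5
Particular solution: y = (4/5)e^(2x) + (1/5)e^(-3x)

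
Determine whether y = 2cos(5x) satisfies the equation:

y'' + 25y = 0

Verification:
y'' = -50cos(5x)
y'' + 25y = 0 ✓

Yes, it is a solution.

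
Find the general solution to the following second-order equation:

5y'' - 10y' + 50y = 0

Characteristic equation: 5r² - 10r + 50 = 0
Divide by 5: r² - 2r + 10 = 0
Roots: r = 1 ± 3i (complex conjugates)
General solution: y = e^x(C₁cos(3x) + C₂sin(3x))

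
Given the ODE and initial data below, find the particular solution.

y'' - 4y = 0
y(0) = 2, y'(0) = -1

General solution: y = C₁e^(2x) + C₂e^(-2x)
Applying ICs: C₁ = 3/4, C₂ = 5/4
Particular solution: y = (3/4)e^(2x) + (5/4)e^(-2x)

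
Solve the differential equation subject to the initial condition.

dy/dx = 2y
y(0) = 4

General solution: y = Ce^(2x)
Applying IC y(0) = 4:
Particular solution: y = 4e^(2x)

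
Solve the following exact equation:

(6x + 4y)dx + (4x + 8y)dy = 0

Verify exactness: ∂M/∂y = ∂N/∂x ✓
Find F(x,y) such that ∂F/∂x = M, ∂F/∂y = N
Solution: 3x² + 4xy + 4y² = C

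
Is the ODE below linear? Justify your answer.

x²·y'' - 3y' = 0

Yes. Linear (y and its derivatives appear to the first power only, no products of y terms)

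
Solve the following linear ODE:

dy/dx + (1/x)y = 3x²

Using integrating factor method:

General solution: y = (3/4)x^3 + C/x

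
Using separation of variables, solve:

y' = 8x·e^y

Separating variables and integrating:
-e^(-y) = 4x² + C

General solution: y = -ln(C - 4x²)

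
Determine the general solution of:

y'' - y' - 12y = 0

Characteristic equation: r² - r - 12 = 0
Roots: r = 4, -3 (distinct real)
General solution: y = C₁e^(4x) + C₂e^(-3x)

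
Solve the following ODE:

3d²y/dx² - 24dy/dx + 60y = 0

Characteristic equation: 3r² - 24r + 60 = 0
Divide by 3: r² - 8r + 20 = 0
Roots: r = 4 ± 2i (complex conjugates)
General solution: y = e^(4x)(C₁cos(2x) + C₂sin(2x))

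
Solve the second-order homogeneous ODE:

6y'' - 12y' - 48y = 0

Characteristic equation: 6r² - 12r - 48 = 0
Divide by 6: r² - 2r - 8 = 0
Roots: r = 4, -2 (distinct real)
General solution: y = C₁e^(4x) + C₂e^(-2x)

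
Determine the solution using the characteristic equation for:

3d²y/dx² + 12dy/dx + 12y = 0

Characteristic equation: 3r² + 12r + 12 = 0
Divide by 3: r² + 4r + 4 = 0
Factored: (r + 2)² = 0
Repeated root: r = -2
General solution: y = (C₁ + C₂x)e^(-2x)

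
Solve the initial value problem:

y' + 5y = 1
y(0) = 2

General solution: y = 1/5 + Ce^(-5x)
Applying y(0) = 2: C = 2 - 1/5 = 9/5
Particular solution: y = 1/5 + (9/5)e^(-5x)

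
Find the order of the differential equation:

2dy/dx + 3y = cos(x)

The order is 1 (highest derivative is of order 1).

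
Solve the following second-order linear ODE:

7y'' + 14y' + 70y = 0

Characteristic equation: 7r² + 14r + 70 = 0
Divide by 7: r² + 2r + 10 = 0
Roots: r = -1 ± 3i (complex conjugates)
General solution: y = e^(-x)(C₁cos(3x) + C₂sin(3x))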